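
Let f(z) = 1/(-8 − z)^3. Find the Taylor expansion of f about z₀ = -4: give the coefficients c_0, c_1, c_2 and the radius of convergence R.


Let w = z − z₀, so z = z₀ + w.
Then -8 − z = -8 − (z₀ + w) = (-8 − z₀) − w = -4 − w.
f(z) = 1/(-4 − w)^3 = (1/(-4)^3) · (1 − w/(-4))^{−3}.
By the binomial series (1−u)^{−3} = Σ_{n≥0} C(n+2, 2) u^n for |u|<1, with u = w/(-4):
  c_n = C(n+2, 2) / (-4)^(n+3).
  c_0 = 1/(-4)^3 = -1/64.
  c_1 = 3/(-4)^4 = 3/256.
  c_2 = 6/(-4)^5 = -3/512.
The series is valid for |w/d| < 1, i.e. |z − z₀| < |d|.
Radius of convergence: R = |-8 − z₀| = |-4| = 4 (distance from z₀ to the singularity z = -8).

c_0 = -1/64, c_1 = 3/256, c_2 = -3/512; R = 4.


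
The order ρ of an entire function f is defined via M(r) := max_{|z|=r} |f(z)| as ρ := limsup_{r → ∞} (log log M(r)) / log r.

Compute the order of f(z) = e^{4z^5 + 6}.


|e^{4z^5 + 6}| = e^{Re(4·z^5) + 6} ≤ e^{4|z|^5 + 6} = e^{4r^5 + 6} on |z| = r, so ρ ≤ 5. Choosing z on |z|=r so that 4·z^5 is real positive (always possible by picking arg z appropriately) gives |f(z)| = e^{4r^5 + 6}, matching the bound. The additive constant 6 does not affect log log M(r) ~ 5·log r. Hence ρ = 5.
Therefore ρ = 5.

Order ρ = 5.


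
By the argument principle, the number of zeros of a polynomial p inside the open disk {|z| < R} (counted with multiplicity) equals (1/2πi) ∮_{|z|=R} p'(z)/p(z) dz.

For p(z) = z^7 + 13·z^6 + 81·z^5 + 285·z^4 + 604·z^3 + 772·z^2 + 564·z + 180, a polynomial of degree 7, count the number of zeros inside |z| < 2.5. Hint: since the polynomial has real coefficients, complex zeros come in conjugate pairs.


The zeros of p are: (-2 + 1i), (-2 - 1i), (-1 + 1i), (-1 - 1i), -1, (-3 + 3i), (-3 - 3i).
Their magnitudes are: 2.236, 2.236, 1.414, 1.414, 1, 4.243, 4.243.
Zeros with |z| < R = 2.5: (-2 + 1i), (-2 - 1i), (-1 + 1i), (-1 - 1i), -1.
Count = 5.
By the argument principle, (1/2πi) ∮_{|z|=R} p'(z)/p(z) dz equals exactly this count.

Number of zeros inside |z| < 2.5: 5.


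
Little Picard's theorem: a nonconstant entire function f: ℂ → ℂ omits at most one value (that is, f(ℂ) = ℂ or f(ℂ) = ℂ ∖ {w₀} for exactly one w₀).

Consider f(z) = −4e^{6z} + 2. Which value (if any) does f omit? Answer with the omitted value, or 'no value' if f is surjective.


Little Picard bounds the complement of f(ℂ) to at most one point.
e^{6z} is never zero on ℂ, so -4·e^{6z} takes every value in ℂ ∖ {0}. Adding 2 shifts the range to ℂ ∖ {2}. Thus f omits exactly the value 2.

Omitted value: 2.


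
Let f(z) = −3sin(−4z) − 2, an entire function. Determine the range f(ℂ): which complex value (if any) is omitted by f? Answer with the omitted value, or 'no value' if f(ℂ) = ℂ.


Little Picard bounds the complement of f(ℂ) to at most one point.
sin is entire and surjective onto ℂ: for every w ∈ ℂ, sin(ζ) = w has a solution ζ ∈ ℂ (e.g., via the complex inverse arcsin). With ζ = −4z this gives z = ζ/(-4). Then -3·sin(−4z) takes every value in -3·ℂ = ℂ, and adding -2 is a bijection of ℂ. So f is surjective and omits no value. (Note: only on the real line is sin bounded by [−1, 1].)

Omitted value: no value.


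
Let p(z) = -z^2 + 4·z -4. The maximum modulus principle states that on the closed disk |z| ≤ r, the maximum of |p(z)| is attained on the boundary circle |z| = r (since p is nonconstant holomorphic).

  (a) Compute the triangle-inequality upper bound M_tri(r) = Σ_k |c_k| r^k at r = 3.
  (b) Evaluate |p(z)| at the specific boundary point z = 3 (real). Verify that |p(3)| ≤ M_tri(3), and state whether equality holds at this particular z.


Coefficients: c_0 = -4, c_1 = 4, c_2 = -1. Radius r = 3.
Part (a). Triangle bound: M_tri(r) = Σ_k |c_k| r^k
  = |-4|·3^0 + |4|·3^1 + |-1|·3^2
  = 4 + 12 + 9 = 25.
This bounds M(r) := max_{|z|=r} |p(z)| from above; equality holds iff all terms c_k z^k can be made to align in phase at a single z on |z|=r.
Part (b). At z = 3 (real, on the circle |z| = r):
  p(3) = (-4)·3^0 + (4)·3^1 + (-1)·3^2 = -1.
  |p(3)| = 1.
Check: |p(3)| = 1 ≤ 25 = M_tri(3). ✓ Equality does not hold at z = 3 (the coefficients have mixed signs, so the terms do not all align in phase there).

M_tri(3) = 25; |p(3)| = 1; equality at z=3: no.


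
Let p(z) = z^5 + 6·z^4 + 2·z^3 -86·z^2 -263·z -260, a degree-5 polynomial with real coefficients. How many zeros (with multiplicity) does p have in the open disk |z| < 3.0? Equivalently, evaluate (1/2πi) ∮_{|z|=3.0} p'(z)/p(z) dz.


The zeros of p are: (-3 + 2i), (-3 - 2i), (-2 + 1i), (-2 - 1i), 4.
Their magnitudes are: 3.606, 3.606, 2.236, 2.236, 4.
Zeros with |z| < R = 3.0: (-2 + 1i), (-2 - 1i).
Count = 2.
By the argument principle, (1/2πi) ∮_{|z|=R} p'(z)/p(z) dz equals exactly this count.

Number of zeros inside |z| < 3.0: 2.


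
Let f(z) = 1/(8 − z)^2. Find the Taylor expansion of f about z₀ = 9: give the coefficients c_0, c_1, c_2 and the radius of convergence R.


Let w = z − z₀, so z = z₀ + w.
Then 8 − z = 8 − (z₀ + w) = (8 − z₀) − w = -1 − w.
f(z) = 1/(-1 − w)^2 = (1/(-1)^2) · (1 − w/(-1))^{−2}.
By the binomial series (1−u)^{−2} = Σ_{n≥0} C(n+1, 1) u^n for |u|<1, with u = w/(-1):
  c_n = C(n+1, 1) / (-1)^(n+2).
  c_0 = 1/(-1)^2 = 1.
  c_1 = 2/(-1)^3 = -2.
  c_2 = 3/(-1)^4 = 3.
The series is valid for |w/d| < 1, i.e. |z − z₀| < |d|.
Radius of convergence: R = |8 − z₀| = |-1| = 1 (distance from z₀ to the singularity z = 8).

c_0 = 1, c_1 = -2, c_2 = 3; R = 1.


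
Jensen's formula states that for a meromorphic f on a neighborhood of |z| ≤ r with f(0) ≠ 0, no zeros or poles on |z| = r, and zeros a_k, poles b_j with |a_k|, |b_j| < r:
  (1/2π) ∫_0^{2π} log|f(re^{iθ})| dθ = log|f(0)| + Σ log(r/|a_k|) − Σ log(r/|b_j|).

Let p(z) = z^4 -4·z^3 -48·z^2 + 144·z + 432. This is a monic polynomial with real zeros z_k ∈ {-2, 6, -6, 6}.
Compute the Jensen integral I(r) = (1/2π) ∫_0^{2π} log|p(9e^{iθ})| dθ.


Zeros: -6, -2, 6, 6; r = 9.
Inside |z| < r: -6, -2, 6, 6. Outside (|z| ≥ r): ∅.
p(0) = 432, so log|p(0)| = log(432) = 6.0684.
Apply Jensen: I(r) = log|p(0)| + Σ_k log(r/|z_k|), summed over zeros inside |z| < r.
  log(r/|z_k|) for z_k = -2: log(9/2) = 1.5041
  log(r/|z_k|) for z_k = 6: log(9/6) = 0.4055
  log(r/|z_k|) for z_k = -6: log(9/6) = 0.4055
  log(r/|z_k|) for z_k = 6: log(9/6) = 0.4055
Sum over inside zeros: 2.7205.
I(r) = log|p(0)| + (inside sum) = 6.0684 + 2.7205 = 8.7889.
Closed form (all zeros inside, monic): I(r) = n·log(r) = 4·log(9) = 8.7889. ✓

I(r) ≈ 8.7889.


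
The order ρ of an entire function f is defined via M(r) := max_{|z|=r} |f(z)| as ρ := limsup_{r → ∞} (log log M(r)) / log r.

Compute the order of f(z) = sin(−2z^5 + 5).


Write sin(w) = (e^{iw} ± e^{−iw})/(2 or 2i), so |sin(w)| ≤ e^{|w|}. With w = −2z^5 + 5, |w| ≤ 2r^5 + 5 on |z|=r, giving M(r) ≤ e^{2r^5 + 5} and ρ ≤ 5. For the lower bound, choose z on |z|=r with -2z^5 purely imaginary of modulus 2r^5; then |sin(−2z^5 + 5)| grows like e^{2r^5}/2, so ρ ≥ 5. Hence ρ = 5.
Therefore ρ = 5.

Order ρ = 5.


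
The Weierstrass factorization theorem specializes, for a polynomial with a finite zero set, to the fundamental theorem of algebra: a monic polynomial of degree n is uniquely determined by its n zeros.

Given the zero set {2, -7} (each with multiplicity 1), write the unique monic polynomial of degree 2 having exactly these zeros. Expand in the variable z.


The polynomial is p(z) = ∏_{α ∈ S} (z − α), where S = {2, -7}.
Expanding the product yields: p(z) = z^2 + 5·z -14.
The resulting polynomial has degree 2 and real coefficients as required.

p(z) = z^2 + 5·z -14.


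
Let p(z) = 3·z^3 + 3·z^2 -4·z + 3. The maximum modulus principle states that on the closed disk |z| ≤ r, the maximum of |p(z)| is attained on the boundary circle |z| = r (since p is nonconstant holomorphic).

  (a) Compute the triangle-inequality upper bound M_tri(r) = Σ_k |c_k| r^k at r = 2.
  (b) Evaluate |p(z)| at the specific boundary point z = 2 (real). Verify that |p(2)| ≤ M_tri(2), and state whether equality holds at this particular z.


Coefficients: c_0 = 3, c_1 = -4, c_2 = 3, c_3 = 3. Radius r = 2.
Part (a). Triangle bound: M_tri(r) = Σ_k |c_k| r^k
  = |3|·2^0 + |-4|·2^1 + |3|·2^2 + |3|·2^3
  = 3 + 8 + 12 + 24 = 47.
This bounds M(r) := max_{|z|=r} |p(z)| from above; equality holds iff all terms c_k z^k can be made to align in phase at a single z on |z|=r.
Part (b). At z = 2 (real, on the circle |z| = r):
  p(2) = (3)·2^0 + (-4)·2^1 + (3)·2^2 + (3)·2^3 = 31.
  |p(2)| = 31.
Check: |p(2)| = 31 ≤ 47 = M_tri(2). ✓ Equality does not hold at z = 2 (the coefficients have mixed signs, so the terms do not all align in phase there).

M_tri(2) = 47; |p(2)| = 31; equality at z=2: no.


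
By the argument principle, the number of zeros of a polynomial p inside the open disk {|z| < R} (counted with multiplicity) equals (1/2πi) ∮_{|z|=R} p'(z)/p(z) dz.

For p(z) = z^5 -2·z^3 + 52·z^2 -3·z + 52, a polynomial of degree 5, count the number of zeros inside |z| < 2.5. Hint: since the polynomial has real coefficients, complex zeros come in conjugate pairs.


The zeros of p are: (0 + 1i), (0 - 1i), (2 + 3i), (2 - 3i), -4.
Their magnitudes are: 1, 1, 3.606, 3.606, 4.
Zeros with |z| < R = 2.5: (0 + 1i), (0 - 1i).
Count = 2.
By the argument principle, (1/2πi) ∮_{|z|=R} p'(z)/p(z) dz equals exactly this count.

Number of zeros inside |z| < 2.5: 2.


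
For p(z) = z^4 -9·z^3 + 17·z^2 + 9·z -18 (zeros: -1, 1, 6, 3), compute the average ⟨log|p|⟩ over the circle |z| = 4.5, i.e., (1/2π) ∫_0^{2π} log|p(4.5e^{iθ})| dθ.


Zeros: -1, 1, 3, 6; r = 4.5.
Inside |z| < r: -1, 1, 3. Outside (|z| ≥ r): 6.
p(0) = -18, so log|p(0)| = log(18) = 2.8904.
Apply Jensen: I(r) = log|p(0)| + Σ_k log(r/|z_k|), summed over zeros inside |z| < r.
  log(r/|z_k|) for z_k = -1: log(4.5/1) = 1.5041
  log(r/|z_k|) for z_k = 1: log(4.5/1) = 1.5041
  log(r/|z_k|) for z_k = 3: log(4.5/3) = 0.4055
  Outside zeros (6) contribute nothing to the Jensen sum.
Sum over inside zeros: 3.4136.
I(r) = log|p(0)| + (inside sum) = 2.8904 + 3.4136 = 6.3040.
Note: since some zeros are outside |z| ≤ r, the simplified n·log(r) form does NOT apply — only the inside zeros contribute.

I(r) ≈ 6.3040.


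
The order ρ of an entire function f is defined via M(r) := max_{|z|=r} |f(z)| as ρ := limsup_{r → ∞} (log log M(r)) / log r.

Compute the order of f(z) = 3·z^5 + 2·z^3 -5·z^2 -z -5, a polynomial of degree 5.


|f(z)| ≤ Σ|c_k|·r^k = O(r^5) as r → ∞. Polynomial growth is O(e^{r^ε}) for every ε > 0 (since r^5/e^{r^ε} → 0), so ρ ≤ ε for all ε > 0, i.e. ρ = 0. Every nonconstant polynomial has order 0.
Therefore ρ = 0.

Order ρ = 0.


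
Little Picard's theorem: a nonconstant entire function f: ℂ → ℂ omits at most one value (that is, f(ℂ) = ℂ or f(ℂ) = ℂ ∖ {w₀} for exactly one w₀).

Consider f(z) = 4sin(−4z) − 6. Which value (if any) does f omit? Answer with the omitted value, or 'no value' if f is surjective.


Little Picard bounds the complement of f(ℂ) to at most one point.
sin is entire and surjective onto ℂ: for every w ∈ ℂ, sin(ζ) = w has a solution ζ ∈ ℂ (e.g., via the complex inverse arcsin). With ζ = −4z this gives z = ζ/(-4). Then 4·sin(−4z) takes every value in 4·ℂ = ℂ, and adding -6 is a bijection of ℂ. So f is surjective and omits no value. (Note: only on the real line is sin bounded by [−1, 1].)

Omitted value: no value.


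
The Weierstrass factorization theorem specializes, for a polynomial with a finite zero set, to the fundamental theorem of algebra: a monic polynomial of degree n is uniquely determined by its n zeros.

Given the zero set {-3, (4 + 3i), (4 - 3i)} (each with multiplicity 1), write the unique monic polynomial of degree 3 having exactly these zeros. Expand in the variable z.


The polynomial is p(z) = ∏_{α ∈ S} (z − α), where S = {-3, (4 + 3i), (4 - 3i)}.
Expanding the product yields: p(z) = z^3 -5·z^2 + z + 75.
Note conjugate pairs combine to real quadratics: (z − (4+3i))(z − (4−3i)) = z² − 8z + 25.
The resulting polynomial has degree 3 and real coefficients as required.

p(z) = z^3 -5·z^2 + z + 75.


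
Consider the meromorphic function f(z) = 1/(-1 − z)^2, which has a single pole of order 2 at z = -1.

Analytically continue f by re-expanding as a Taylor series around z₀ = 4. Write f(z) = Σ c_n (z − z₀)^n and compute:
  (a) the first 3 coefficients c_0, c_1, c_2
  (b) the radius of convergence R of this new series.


Let w = z − z₀, so z = z₀ + w.
Then -1 − z = -1 − (z₀ + w) = (-1 − z₀) − w = -5 − w.
f(z) = 1/(-5 − w)^2 = (1/(-5)^2) · (1 − w/(-5))^{−2}.
By the binomial series (1−u)^{−2} = Σ_{n≥0} C(n+1, 1) u^n for |u|<1, with u = w/(-5):
  c_n = C(n+1, 1) / (-5)^(n+2).
  c_0 = 1/(-5)^2 = 1/25.
  c_1 = 2/(-5)^3 = -2/125.
  c_2 = 3/(-5)^4 = 3/625.
The series is valid for |w/d| < 1, i.e. |z − z₀| < |d|.
Radius of convergence: R = |-1 − z₀| = |-5| = 5 (distance from z₀ to the singularity z = -1).

c_0 = 1/25, c_1 = -2/125, c_2 = 3/625; R = 5.


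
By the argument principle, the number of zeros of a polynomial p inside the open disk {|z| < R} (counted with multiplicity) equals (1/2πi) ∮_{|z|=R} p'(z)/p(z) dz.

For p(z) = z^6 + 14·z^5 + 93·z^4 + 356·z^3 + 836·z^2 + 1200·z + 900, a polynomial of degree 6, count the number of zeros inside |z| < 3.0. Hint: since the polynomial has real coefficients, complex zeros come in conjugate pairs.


The zeros of p are: (-1 + 2i), (-1 - 2i), (-3 + 3i), (-3 - 3i), (-3 + 1i), (-3 - 1i).
Their magnitudes are: 2.236, 2.236, 4.243, 4.243, 3.162, 3.162.
Zeros with |z| < R = 3.0: (-1 + 2i), (-1 - 2i).
Count = 2.
By the argument principle, (1/2πi) ∮_{|z|=R} p'(z)/p(z) dz equals exactly this count.

Number of zeros inside |z| < 3.0: 2.


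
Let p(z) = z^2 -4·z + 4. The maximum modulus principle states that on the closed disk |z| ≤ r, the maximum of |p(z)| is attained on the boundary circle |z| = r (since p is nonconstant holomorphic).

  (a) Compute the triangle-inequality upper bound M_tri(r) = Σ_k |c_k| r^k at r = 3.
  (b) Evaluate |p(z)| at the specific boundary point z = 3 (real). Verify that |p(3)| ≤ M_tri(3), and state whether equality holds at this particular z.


Coefficients: c_0 = 4, c_1 = -4, c_2 = 1. Radius r = 3.
Part (a). Triangle bound: M_tri(r) = Σ_k |c_k| r^k
  = |4|·3^0 + |-4|·3^1 + |1|·3^2
  = 4 + 12 + 9 = 25.
This bounds M(r) := max_{|z|=r} |p(z)| from above; equality holds iff all terms c_k z^k can be made to align in phase at a single z on |z|=r.
Part (b). At z = 3 (real, on the circle |z| = r):
  p(3) = (4)·3^0 + (-4)·3^1 + (1)·3^2 = 1.
  |p(3)| = 1.
Check: |p(3)| = 1 ≤ 25 = M_tri(3). ✓ Equality does not hold at z = 3 (the coefficients have mixed signs, so the terms do not all align in phase there).

M_tri(3) = 25; |p(3)| = 1; equality at z=3: no.


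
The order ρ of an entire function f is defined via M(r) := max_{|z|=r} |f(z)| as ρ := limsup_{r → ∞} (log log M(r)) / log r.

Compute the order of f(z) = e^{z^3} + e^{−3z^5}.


Each summand is entire of order 3 and 5 respectively (as in the single-exponential case). The order of a sum is at most the max of the orders, so ρ ≤ 5. For the lower bound: on |z|=r choose arg z so that -3z^5 is real positive; then |e^{-3z^5}| = e^{3r^5} while |e^{1z^3}| ≤ e^{1r^3} = o(e^{3r^5}). So |f| ≥ e^{3r^5}(1 − o(1)) and ρ ≥ 5. Hence ρ = max(3, 5) = 5.
Therefore ρ = 5.

Order ρ = 5.


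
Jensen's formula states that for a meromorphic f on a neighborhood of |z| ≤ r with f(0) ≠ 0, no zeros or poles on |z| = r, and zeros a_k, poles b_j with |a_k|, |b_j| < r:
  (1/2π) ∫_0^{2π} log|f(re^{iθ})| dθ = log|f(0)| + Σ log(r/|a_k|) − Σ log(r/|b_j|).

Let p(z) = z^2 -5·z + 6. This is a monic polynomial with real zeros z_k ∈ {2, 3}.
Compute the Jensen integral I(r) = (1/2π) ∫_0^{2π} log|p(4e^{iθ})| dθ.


Zeros: 2, 3; r = 4.
Inside |z| < r: 2, 3. Outside (|z| ≥ r): ∅.
p(0) = 6, so log|p(0)| = log(6) = 1.7918.
Apply Jensen: I(r) = log|p(0)| + Σ_k log(r/|z_k|), summed over zeros inside |z| < r.
  log(r/|z_k|) for z_k = 2: log(4/2) = 0.6931
  log(r/|z_k|) for z_k = 3: log(4/3) = 0.2877
Sum over inside zeros: 0.9808.
I(r) = log|p(0)| + (inside sum) = 1.7918 + 0.9808 = 2.7726.
Closed form (all zeros inside, monic): I(r) = n·log(r) = 2·log(4) = 2.7726. ✓

I(r) ≈ 2.7726.


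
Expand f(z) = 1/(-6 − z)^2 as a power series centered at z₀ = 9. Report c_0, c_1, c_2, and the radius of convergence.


Let w = z − z₀, so z = z₀ + w.
Then -6 − z = -6 − (z₀ + w) = (-6 − z₀) − w = -15 − w.
f(z) = 1/(-15 − w)^2 = (1/(-15)^2) · (1 − w/(-15))^{−2}.
By the binomial series (1−u)^{−2} = Σ_{n≥0} C(n+1, 1) u^n for |u|<1, with u = w/(-15):
  c_n = C(n+1, 1) / (-15)^(n+2).
  c_0 = 1/(-15)^2 = 1/225.
  c_1 = 2/(-15)^3 = -2/3375.
  c_2 = 3/(-15)^4 = 1/16875.
The series is valid for |w/d| < 1, i.e. |z − z₀| < |d|.
Radius of convergence: R = |-6 − z₀| = |-15| = 15 (distance from z₀ to the singularity z = -6).

c_0 = 1/225, c_1 = -2/3375, c_2 = 1/16875; R = 15.


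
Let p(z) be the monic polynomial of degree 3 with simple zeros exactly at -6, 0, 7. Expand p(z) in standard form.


The polynomial is p(z) = ∏_{α ∈ S} (z − α), where S = {-6, 0, 7}.
Expanding the product yields: p(z) = z^3 -z^2 -42·z.
The resulting polynomial has degree 3 and real coefficients as required.

p(z) = z^3 -z^2 -42·z.


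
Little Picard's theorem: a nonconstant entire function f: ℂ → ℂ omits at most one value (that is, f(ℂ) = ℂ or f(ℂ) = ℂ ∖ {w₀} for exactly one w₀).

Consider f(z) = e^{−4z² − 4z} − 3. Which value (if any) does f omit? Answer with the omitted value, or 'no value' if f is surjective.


Little Picard bounds the complement of f(ℂ) to at most one point.
The exponent g(z) = −4z² − 4z is a nonconstant polynomial, hence surjective onto ℂ. So e^{g(z)} takes every value in {e^w : w ∈ ℂ} = ℂ ∖ {0}. Adding -3 shifts the range to ℂ ∖ {-3}. f omits exactly -3.

Omitted value: -3.


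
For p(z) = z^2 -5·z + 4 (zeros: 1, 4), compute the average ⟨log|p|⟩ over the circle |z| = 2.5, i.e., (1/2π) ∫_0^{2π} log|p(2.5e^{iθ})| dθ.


Zeros: 1, 4; r = 2.5.
Inside |z| < r: 1. Outside (|z| ≥ r): 4.
p(0) = 4, so log|p(0)| = log(4) = 1.3863.
Apply Jensen: I(r) = log|p(0)| + Σ_k log(r/|z_k|), summed over zeros inside |z| < r.
  log(r/|z_k|) for z_k = 1: log(2.5/1) = 0.9163
  Outside zeros (4) contribute nothing to the Jensen sum.
Sum over inside zeros: 0.9163.
I(r) = log|p(0)| + (inside sum) = 1.3863 + 0.9163 = 2.3026.
Note: since some zeros are outside |z| ≤ r, the simplified n·log(r) form does NOT apply — only the inside zeros contribute.

I(r) ≈ 2.3026.


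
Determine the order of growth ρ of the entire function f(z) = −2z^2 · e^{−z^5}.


M(r) = max_{|z|=r} |-2|·|z|^2·|e^{−z^5}| = 2·r^2 · e^{1r^5} (the factors attain their maxima compatibly on |z|=r). Then log M(r) = log 2 + 2·log r + 1r^5, dominated by the last term, so log log M(r) ~ 5·log r. The polynomial factor -2z^2 contributes only a log r term and does not affect the order. ρ = 5.
Therefore ρ = 5.

Order ρ = 5.


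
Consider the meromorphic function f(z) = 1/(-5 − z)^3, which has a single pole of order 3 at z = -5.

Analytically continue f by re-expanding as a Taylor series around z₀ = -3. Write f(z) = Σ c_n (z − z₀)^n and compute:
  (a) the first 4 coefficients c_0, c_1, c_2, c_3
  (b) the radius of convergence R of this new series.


Let w = z − z₀, so z = z₀ + w.
Then -5 − z = -5 − (z₀ + w) = (-5 − z₀) − w = -2 − w.
f(z) = 1/(-2 − w)^3 = (1/(-2)^3) · (1 − w/(-2))^{−3}.
By the binomial series (1−u)^{−3} = Σ_{n≥0} C(n+2, 2) u^n for |u|<1, with u = w/(-2):
  c_n = C(n+2, 2) / (-2)^(n+3).
  c_0 = 1/(-2)^3 = -1/8.
  c_1 = 3/(-2)^4 = 3/16.
  c_2 = 6/(-2)^5 = -3/16.
  c_3 = 10/(-2)^6 = 5/32.
The series is valid for |w/d| < 1, i.e. |z − z₀| < |d|.
Radius of convergence: R = |-5 − z₀| = |-2| = 2 (distance from z₀ to the singularity z = -5).

c_0 = -1/8, c_1 = 3/16, c_2 = -3/16, c_3 = 5/32; R = 2.


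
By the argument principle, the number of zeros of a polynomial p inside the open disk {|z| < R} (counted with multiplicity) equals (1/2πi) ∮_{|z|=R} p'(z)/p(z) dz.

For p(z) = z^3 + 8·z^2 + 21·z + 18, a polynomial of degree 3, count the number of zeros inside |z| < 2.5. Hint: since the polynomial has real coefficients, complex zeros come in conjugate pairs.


The zeros of p are: -2, -3, -3.
Their magnitudes are: 2, 3, 3.
Zeros with |z| < R = 2.5: -2.
Count = 1.
By the argument principle, (1/2πi) ∮_{|z|=R} p'(z)/p(z) dz equals exactly this count.

Number of zeros inside |z| < 2.5: 1.


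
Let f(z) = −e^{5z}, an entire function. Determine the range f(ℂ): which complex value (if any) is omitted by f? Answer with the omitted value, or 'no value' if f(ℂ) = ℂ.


Little Picard bounds the complement of f(ℂ) to at most one point.
e^{5z} is never zero on ℂ, so -1·e^{5z} takes every value in ℂ ∖ {0}. Adding 0 shifts the range to ℂ ∖ {0}. Thus f omits exactly the value 0.

Omitted value: 0.


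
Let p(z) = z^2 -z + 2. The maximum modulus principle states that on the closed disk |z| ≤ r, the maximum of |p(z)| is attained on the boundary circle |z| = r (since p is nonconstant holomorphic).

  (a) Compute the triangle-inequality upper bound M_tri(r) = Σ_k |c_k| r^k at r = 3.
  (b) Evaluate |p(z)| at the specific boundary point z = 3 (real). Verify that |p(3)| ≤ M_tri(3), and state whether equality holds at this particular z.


Coefficients: c_0 = 2, c_1 = -1, c_2 = 1. Radius r = 3.
Part (a). Triangle bound: M_tri(r) = Σ_k |c_k| r^k
  = |2|·3^0 + |-1|·3^1 + |1|·3^2
  = 2 + 3 + 9 = 14.
This bounds M(r) := max_{|z|=r} |p(z)| from above; equality holds iff all terms c_k z^k can be made to align in phase at a single z on |z|=r.
Part (b). At z = 3 (real, on the circle |z| = r):
  p(3) = (2)·3^0 + (-1)·3^1 + (1)·3^2 = 8.
  |p(3)| = 8.
Check: |p(3)| = 8 ≤ 14 = M_tri(3). ✓ Equality does not hold at z = 3 (the coefficients have mixed signs, so the terms do not all align in phase there).

M_tri(3) = 14; |p(3)| = 8; equality at z=3: no.


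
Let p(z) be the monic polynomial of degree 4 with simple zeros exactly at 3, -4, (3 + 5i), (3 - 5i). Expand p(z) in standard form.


The polynomial is p(z) = ∏_{α ∈ S} (z − α), where S = {3, -4, (3 + 5i), (3 - 5i)}.
Expanding the product yields: p(z) = z^4 -5·z^3 + 16·z^2 + 106·z -408.
Note conjugate pairs combine to real quadratics: (z − (3+5i))(z − (3−5i)) = z² − 6z + 34.
The resulting polynomial has degree 4 and real coefficients as required.

p(z) = z^4 -5·z^3 + 16·z^2 + 106·z -408.


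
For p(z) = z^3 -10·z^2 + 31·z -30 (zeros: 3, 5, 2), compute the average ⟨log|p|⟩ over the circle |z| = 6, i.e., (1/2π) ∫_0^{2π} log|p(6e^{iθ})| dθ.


Zeros: 2, 3, 5; r = 6.
Inside |z| < r: 2, 3, 5. Outside (|z| ≥ r): ∅.
p(0) = -30, so log|p(0)| = log(30) = 3.4012.
Apply Jensen: I(r) = log|p(0)| + Σ_k log(r/|z_k|), summed over zeros inside |z| < r.
  log(r/|z_k|) for z_k = 3: log(6/3) = 0.6931
  log(r/|z_k|) for z_k = 5: log(6/5) = 0.1823
  log(r/|z_k|) for z_k = 2: log(6/2) = 1.0986
Sum over inside zeros: 1.9741.
I(r) = log|p(0)| + (inside sum) = 3.4012 + 1.9741 = 5.3753.
Closed form (all zeros inside, monic): I(r) = n·log(r) = 3·log(6) = 5.3753. ✓

I(r) ≈ 5.3753.


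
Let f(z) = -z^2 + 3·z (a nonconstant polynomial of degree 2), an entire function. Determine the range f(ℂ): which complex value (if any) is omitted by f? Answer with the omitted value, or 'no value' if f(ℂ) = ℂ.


Little Picard bounds the complement of f(ℂ) to at most one point.
For every w ∈ ℂ, the equation p(z) − w = 0 is a nonconstant polynomial in z and hence has at least one root by the fundamental theorem of algebra. So p is surjective onto ℂ, omitting no value.

Omitted value: no value.


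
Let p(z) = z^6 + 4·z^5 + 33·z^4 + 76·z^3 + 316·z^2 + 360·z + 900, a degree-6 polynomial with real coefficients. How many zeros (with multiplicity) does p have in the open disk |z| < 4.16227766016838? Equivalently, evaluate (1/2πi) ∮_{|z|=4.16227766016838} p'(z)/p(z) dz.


The zeros of p are: (-1 + 3i), (-1 - 3i), (0 + 3i), (0 - 3i), (-1 + 3i), (-1 - 3i).
Their magnitudes are: 3.162, 3.162, 3, 3, 3.162, 3.162.
Zeros with |z| < R = 4.16227766016838: (-1 + 3i), (-1 - 3i), (0 + 3i), (0 - 3i), (-1 + 3i), (-1 - 3i).
Count = 6.
By the argument principle, (1/2πi) ∮_{|z|=R} p'(z)/p(z) dz equals exactly this count.

Number of zeros inside |z| < 4.16227766016838: 6.


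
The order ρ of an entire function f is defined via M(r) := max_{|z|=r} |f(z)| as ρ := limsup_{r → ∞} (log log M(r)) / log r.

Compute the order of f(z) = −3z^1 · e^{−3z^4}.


M(r) = max_{|z|=r} |-3|·|z|^1·|e^{−3z^4}| = 3·r^1 · e^{3r^4} (the factors attain their maxima compatibly on |z|=r). Then log M(r) = log 3 + 1·log r + 3r^4, dominated by the last term, so log log M(r) ~ 4·log r. The polynomial factor -3z^1 contributes only a log r term and does not affect the order. ρ = 4.
Therefore ρ = 4.

Order ρ = 4.


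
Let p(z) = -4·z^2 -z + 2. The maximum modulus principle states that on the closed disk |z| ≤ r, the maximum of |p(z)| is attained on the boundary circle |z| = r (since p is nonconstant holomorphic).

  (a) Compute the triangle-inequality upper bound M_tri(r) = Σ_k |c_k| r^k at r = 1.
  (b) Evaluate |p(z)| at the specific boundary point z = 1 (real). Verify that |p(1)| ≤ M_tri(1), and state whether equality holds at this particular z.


Coefficients: c_0 = 2, c_1 = -1, c_2 = -4. Radius r = 1.
Part (a). Triangle bound: M_tri(r) = Σ_k |c_k| r^k
  = |2|·1^0 + |-1|·1^1 + |-4|·1^2
  = 2 + 1 + 4 = 7.
This bounds M(r) := max_{|z|=r} |p(z)| from above; equality holds iff all terms c_k z^k can be made to align in phase at a single z on |z|=r.
Part (b). At z = 1 (real, on the circle |z| = r):
  p(1) = (2)·1^0 + (-1)·1^1 + (-4)·1^2 = -3.
  |p(1)| = 3.
Check: |p(1)| = 3 ≤ 7 = M_tri(1). ✓ Equality does not hold at z = 1 (the coefficients have mixed signs, so the terms do not all align in phase there).

M_tri(1) = 7; |p(1)| = 3; equality at z=1: no.


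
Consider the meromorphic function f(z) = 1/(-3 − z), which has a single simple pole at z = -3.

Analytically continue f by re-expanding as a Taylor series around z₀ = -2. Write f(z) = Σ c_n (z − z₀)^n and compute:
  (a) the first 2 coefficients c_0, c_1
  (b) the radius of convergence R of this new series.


Let w = z − z₀, so z = z₀ + w.
Then -3 − z = -3 − (z₀ + w) = (-3 − z₀) − w = -1 − w.
f(z) = 1/(-1 − w) = (1/(-1)) · 1/(1 − w/(-1)) = Σ_{n≥0} w^n / (-1)^(n+1).
So c_n = 1/(-1)^(n+1):
  c_0 = 1/(-1)^1 = -1.
  c_1 = 1/(-1)^2 = 1.
The series is valid for |w/d| < 1, i.e. |z − z₀| < |d|.
Radius of convergence: R = |-3 − z₀| = |-1| = 1 (distance from z₀ to the singularity z = -3).

c_0 = -1, c_1 = 1; R = 1.


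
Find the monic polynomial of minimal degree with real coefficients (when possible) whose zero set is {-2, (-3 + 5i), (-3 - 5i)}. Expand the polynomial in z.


The polynomial is p(z) = ∏_{α ∈ S} (z − α), where S = {-2, (-3 + 5i), (-3 - 5i)}.
Expanding the product yields: p(z) = z^3 + 8·z^2 + 46·z + 68.
Note conjugate pairs combine to real quadratics: (z − (-3+5i))(z − (-3−5i)) = z² + 6z + 34.
The resulting polynomial has degree 3 and real coefficients as required.

p(z) = z^3 + 8·z^2 + 46·z + 68.


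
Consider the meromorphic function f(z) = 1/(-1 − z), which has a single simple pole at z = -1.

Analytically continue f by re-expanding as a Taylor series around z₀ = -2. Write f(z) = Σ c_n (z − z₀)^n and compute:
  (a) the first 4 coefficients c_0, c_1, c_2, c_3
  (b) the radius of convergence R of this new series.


Let w = z − z₀, so z = z₀ + w.
Then -1 − z = -1 − (z₀ + w) = (-1 − z₀) − w = 1 − w.
f(z) = 1/(1 − w) = (1/(1)) · 1/(1 − w/(1)) = Σ_{n≥0} w^n / (1)^(n+1).
So c_n = 1/(1)^(n+1):
  c_0 = 1/(1)^1 = 1.
  c_1 = 1/(1)^2 = 1.
  c_2 = 1/(1)^3 = 1.
  c_3 = 1/(1)^4 = 1.
The series is valid for |w/d| < 1, i.e. |z − z₀| < |d|.
Radius of convergence: R = |-1 − z₀| = |1| = 1 (distance from z₀ to the singularity z = -1).

c_0 = 1, c_1 = 1, c_2 = 1, c_3 = 1; R = 1.


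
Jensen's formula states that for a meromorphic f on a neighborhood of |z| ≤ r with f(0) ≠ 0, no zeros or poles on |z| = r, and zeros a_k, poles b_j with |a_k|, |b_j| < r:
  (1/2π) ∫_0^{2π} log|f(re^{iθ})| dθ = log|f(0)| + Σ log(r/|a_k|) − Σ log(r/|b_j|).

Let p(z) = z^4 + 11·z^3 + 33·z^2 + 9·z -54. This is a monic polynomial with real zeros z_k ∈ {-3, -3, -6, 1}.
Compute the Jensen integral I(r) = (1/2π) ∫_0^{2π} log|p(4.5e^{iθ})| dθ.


Zeros: -6, -3, -3, 1; r = 4.5.
Inside |z| < r: -3, -3, 1. Outside (|z| ≥ r): -6.
p(0) = -54, so log|p(0)| = log(54) = 3.9890.
Apply Jensen: I(r) = log|p(0)| + Σ_k log(r/|z_k|), summed over zeros inside |z| < r.
  log(r/|z_k|) for z_k = -3: log(4.5/3) = 0.4055
  log(r/|z_k|) for z_k = -3: log(4.5/3) = 0.4055
  log(r/|z_k|) for z_k = 1: log(4.5/1) = 1.5041
  Outside zeros (-6) contribute nothing to the Jensen sum.
Sum over inside zeros: 2.3150.
I(r) = log|p(0)| + (inside sum) = 3.9890 + 2.3150 = 6.3040.
Note: since some zeros are outside |z| ≤ r, the simplified n·log(r) form does NOT apply — only the inside zeros contribute.

I(r) ≈ 6.3040.


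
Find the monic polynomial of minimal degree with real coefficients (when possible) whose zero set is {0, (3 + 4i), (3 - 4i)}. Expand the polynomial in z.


The polynomial is p(z) = ∏_{α ∈ S} (z − α), where S = {0, (3 + 4i), (3 - 4i)}.
Expanding the product yields: p(z) = z^3 -6·z^2 + 25·z.
Note conjugate pairs combine to real quadratics: (z − (3+4i))(z − (3−4i)) = z² − 6z + 25.
The resulting polynomial has degree 3 and real coefficients as required.

p(z) = z^3 -6·z^2 + 25·z.


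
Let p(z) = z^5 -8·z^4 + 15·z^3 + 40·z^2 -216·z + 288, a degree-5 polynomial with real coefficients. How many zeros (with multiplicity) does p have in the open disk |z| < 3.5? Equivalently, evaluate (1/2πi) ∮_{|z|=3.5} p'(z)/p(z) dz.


The zeros of p are: -3, 3, (2 + 2i), (2 - 2i), 4.
Their magnitudes are: 3, 3, 2.828, 2.828, 4.
Zeros with |z| < R = 3.5: -3, 3, (2 + 2i), (2 - 2i).
Count = 4.
By the argument principle, (1/2πi) ∮_{|z|=R} p'(z)/p(z) dz equals exactly this count.

Number of zeros inside |z| < 3.5: 4.


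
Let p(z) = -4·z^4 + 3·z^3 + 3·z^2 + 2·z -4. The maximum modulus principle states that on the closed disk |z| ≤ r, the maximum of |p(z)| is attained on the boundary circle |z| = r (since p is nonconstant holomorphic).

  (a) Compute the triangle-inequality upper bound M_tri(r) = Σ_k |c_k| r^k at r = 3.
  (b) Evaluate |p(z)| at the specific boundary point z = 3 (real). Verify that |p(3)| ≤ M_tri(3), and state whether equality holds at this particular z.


Coefficients: c_0 = -4, c_1 = 2, c_2 = 3, c_3 = 3, c_4 = -4. Radius r = 3.
Part (a). Triangle bound: M_tri(r) = Σ_k |c_k| r^k
  = |-4|·3^0 + |2|·3^1 + |3|·3^2 + |3|·3^3 + |-4|·3^4
  = 4 + 6 + 27 + 81 + 324 = 442.
This bounds M(r) := max_{|z|=r} |p(z)| from above; equality holds iff all terms c_k z^k can be made to align in phase at a single z on |z|=r.
Part (b). At z = 3 (real, on the circle |z| = r):
  p(3) = (-4)·3^0 + (2)·3^1 + (3)·3^2 + (3)·3^3 + (-4)·3^4 = -214.
  |p(3)| = 214.
Check: |p(3)| = 214 ≤ 442 = M_tri(3). ✓ Equality does not hold at z = 3 (the coefficients have mixed signs, so the terms do not all align in phase there).

M_tri(3) = 442; |p(3)| = 214; equality at z=3: no.


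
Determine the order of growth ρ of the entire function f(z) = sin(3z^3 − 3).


Write sin(w) = (e^{iw} ± e^{−iw})/(2 or 2i), so |sin(w)| ≤ e^{|w|}. With w = 3z^3 − 3, |w| ≤ 3r^3 + 3 on |z|=r, giving M(r) ≤ e^{3r^3 + 3} and ρ ≤ 3. For the lower bound, choose z on |z|=r with 3z^3 purely imaginary of modulus 3r^3; then |sin(3z^3 − 3)| grows like e^{3r^3}/2, so ρ ≥ 3. Hence ρ = 3.
Therefore ρ = 3.

Order ρ = 3.


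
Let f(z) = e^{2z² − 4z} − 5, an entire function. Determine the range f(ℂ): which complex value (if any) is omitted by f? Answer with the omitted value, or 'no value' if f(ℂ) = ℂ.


Little Picard bounds the complement of f(ℂ) to at most one point.
The exponent g(z) = 2z² − 4z is a nonconstant polynomial, hence surjective onto ℂ. So e^{g(z)} takes every value in {e^w : w ∈ ℂ} = ℂ ∖ {0}. Adding -5 shifts the range to ℂ ∖ {-5}. f omits exactly -5.

Omitted value: -5.


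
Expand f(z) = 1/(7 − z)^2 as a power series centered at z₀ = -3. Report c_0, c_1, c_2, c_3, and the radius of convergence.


Let w = z − z₀, so z = z₀ + w.
Then 7 − z = 7 − (z₀ + w) = (7 − z₀) − w = 10 − w.
f(z) = 1/(10 − w)^2 = (1/(10)^2) · (1 − w/(10))^{−2}.
By the binomial series (1−u)^{−2} = Σ_{n≥0} C(n+1, 1) u^n for |u|<1, with u = w/(10):
  c_n = C(n+1, 1) / (10)^(n+2).
  c_0 = 1/(10)^2 = 1/100.
  c_1 = 2/(10)^3 = 1/500.
  c_2 = 3/(10)^4 = 3/10000.
  c_3 = 4/(10)^5 = 1/25000.
The series is valid for |w/d| < 1, i.e. |z − z₀| < |d|.
Radius of convergence: R = |7 − z₀| = |10| = 10 (distance from z₀ to the singularity z = 7).

c_0 = 1/100, c_1 = 1/500, c_2 = 3/10000, c_3 = 1/25000; R = 10.


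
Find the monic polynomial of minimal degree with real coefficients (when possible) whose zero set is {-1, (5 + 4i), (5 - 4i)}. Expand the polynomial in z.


The polynomial is p(z) = ∏_{α ∈ S} (z − α), where S = {-1, (5 + 4i), (5 - 4i)}.
Expanding the product yields: p(z) = z^3 -9·z^2 + 31·z + 41.
Note conjugate pairs combine to real quadratics: (z − (5+4i))(z − (5−4i)) = z² − 10z + 41.
The resulting polynomial has degree 3 and real coefficients as required.

p(z) = z^3 -9·z^2 + 31·z + 41.


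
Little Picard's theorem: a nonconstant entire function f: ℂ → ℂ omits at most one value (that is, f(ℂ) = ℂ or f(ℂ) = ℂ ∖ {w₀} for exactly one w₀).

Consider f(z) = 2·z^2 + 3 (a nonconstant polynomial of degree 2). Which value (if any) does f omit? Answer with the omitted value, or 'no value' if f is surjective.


Little Picard bounds the complement of f(ℂ) to at most one point.
For every w ∈ ℂ, the equation p(z) − w = 0 is a nonconstant polynomial in z and hence has at least one root by the fundamental theorem of algebra. So p is surjective onto ℂ, omitting no value.

Omitted value: no value.


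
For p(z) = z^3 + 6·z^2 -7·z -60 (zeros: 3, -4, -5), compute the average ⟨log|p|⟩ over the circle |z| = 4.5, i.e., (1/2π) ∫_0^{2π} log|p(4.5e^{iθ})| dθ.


Zeros: -5, -4, 3; r = 4.5.
Inside |z| < r: -4, 3. Outside (|z| ≥ r): -5.
p(0) = -60, so log|p(0)| = log(60) = 4.0943.
Apply Jensen: I(r) = log|p(0)| + Σ_k log(r/|z_k|), summed over zeros inside |z| < r.
  log(r/|z_k|) for z_k = 3: log(4.5/3) = 0.4055
  log(r/|z_k|) for z_k = -4: log(4.5/4) = 0.1178
  Outside zeros (-5) contribute nothing to the Jensen sum.
Sum over inside zeros: 0.5232.
I(r) = log|p(0)| + (inside sum) = 4.0943 + 0.5232 = 4.6176.
Note: since some zeros are outside |z| ≤ r, the simplified n·log(r) form does NOT apply — only the inside zeros contribute.

I(r) ≈ 4.6176.


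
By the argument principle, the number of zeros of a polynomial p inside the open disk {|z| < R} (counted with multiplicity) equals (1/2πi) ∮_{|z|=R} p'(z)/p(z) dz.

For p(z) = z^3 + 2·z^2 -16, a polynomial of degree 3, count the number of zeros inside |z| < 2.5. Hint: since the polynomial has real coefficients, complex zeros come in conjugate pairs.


The zeros of p are: 2, (-2 + 2i), (-2 - 2i).
Their magnitudes are: 2, 2.828, 2.828.
Zeros with |z| < R = 2.5: 2.
Count = 1.
By the argument principle, (1/2πi) ∮_{|z|=R} p'(z)/p(z) dz equals exactly this count.

Number of zeros inside |z| < 2.5: 1.


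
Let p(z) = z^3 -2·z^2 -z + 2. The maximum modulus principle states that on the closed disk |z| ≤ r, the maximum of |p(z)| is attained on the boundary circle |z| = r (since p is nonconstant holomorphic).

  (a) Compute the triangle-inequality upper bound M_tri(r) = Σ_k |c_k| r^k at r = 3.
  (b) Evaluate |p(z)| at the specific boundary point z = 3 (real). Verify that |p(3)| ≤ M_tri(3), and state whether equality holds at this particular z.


Coefficients: c_0 = 2, c_1 = -1, c_2 = -2, c_3 = 1. Radius r = 3.
Part (a). Triangle bound: M_tri(r) = Σ_k |c_k| r^k
  = |2|·3^0 + |-1|·3^1 + |-2|·3^2 + |1|·3^3
  = 2 + 3 + 18 + 27 = 50.
This bounds M(r) := max_{|z|=r} |p(z)| from above; equality holds iff all terms c_k z^k can be made to align in phase at a single z on |z|=r.
Part (b). At z = 3 (real, on the circle |z| = r):
  p(3) = (2)·3^0 + (-1)·3^1 + (-2)·3^2 + (1)·3^3 = 8.
  |p(3)| = 8.
Check: |p(3)| = 8 ≤ 50 = M_tri(3). ✓ Equality does not hold at z = 3 (the coefficients have mixed signs, so the terms do not all align in phase there).

M_tri(3) = 50; |p(3)| = 8; equality at z=3: no.


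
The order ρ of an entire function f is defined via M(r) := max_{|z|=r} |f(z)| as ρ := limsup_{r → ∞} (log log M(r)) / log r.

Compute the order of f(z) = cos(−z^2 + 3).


Write cos(w) = (e^{iw} ± e^{−iw})/(2 or 2i), so |cos(w)| ≤ e^{|w|}. With w = −z^2 + 3, |w| ≤ 1r^2 + 3 on |z|=r, giving M(r) ≤ e^{1r^2 + 3} and ρ ≤ 2. For the lower bound, choose z on |z|=r with -1z^2 purely imaginary of modulus 1r^2; then |cos(−z^2 + 3)| grows like e^{1r^2}/2, so ρ ≥ 2. Hence ρ = 2.
Therefore ρ = 2.

Order ρ = 2.


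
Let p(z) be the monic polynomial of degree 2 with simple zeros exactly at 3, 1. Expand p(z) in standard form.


The polynomial is p(z) = ∏_{α ∈ S} (z − α), where S = {3, 1}.
Expanding the product yields: p(z) = z^2 -4·z + 3.
The resulting polynomial has degree 2 and real coefficients as required.

p(z) = z^2 -4·z + 3.


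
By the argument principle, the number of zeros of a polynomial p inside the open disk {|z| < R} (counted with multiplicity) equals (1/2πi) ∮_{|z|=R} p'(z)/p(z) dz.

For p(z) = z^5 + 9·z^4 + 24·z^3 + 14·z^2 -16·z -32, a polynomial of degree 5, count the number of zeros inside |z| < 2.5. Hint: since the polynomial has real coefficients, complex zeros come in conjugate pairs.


The zeros of p are: (-1 + 1i), (-1 - 1i), 1, -4, -4.
Their magnitudes are: 1.414, 1.414, 1, 4, 4.
Zeros with |z| < R = 2.5: (-1 + 1i), (-1 - 1i), 1.
Count = 3.
By the argument principle, (1/2πi) ∮_{|z|=R} p'(z)/p(z) dz equals exactly this count.

Number of zeros inside |z| < 2.5: 3.


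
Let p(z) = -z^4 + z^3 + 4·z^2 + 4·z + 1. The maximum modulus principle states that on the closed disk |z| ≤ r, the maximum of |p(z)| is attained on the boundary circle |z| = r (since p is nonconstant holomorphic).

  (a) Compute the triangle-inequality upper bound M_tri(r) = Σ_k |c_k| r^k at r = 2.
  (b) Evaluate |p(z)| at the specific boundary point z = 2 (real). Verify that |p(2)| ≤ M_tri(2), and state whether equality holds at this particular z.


Coefficients: c_0 = 1, c_1 = 4, c_2 = 4, c_3 = 1, c_4 = -1. Radius r = 2.
Part (a). Triangle bound: M_tri(r) = Σ_k |c_k| r^k
  = |1|·2^0 + |4|·2^1 + |4|·2^2 + |1|·2^3 + |-1|·2^4
  = 1 + 8 + 16 + 8 + 16 = 49.
This bounds M(r) := max_{|z|=r} |p(z)| from above; equality holds iff all terms c_k z^k can be made to align in phase at a single z on |z|=r.
Part (b). At z = 2 (real, on the circle |z| = r):
  p(2) = (1)·2^0 + (4)·2^1 + (4)·2^2 + (1)·2^3 + (-1)·2^4 = 17.
  |p(2)| = 17.
Check: |p(2)| = 17 ≤ 49 = M_tri(2). ✓ Equality does not hold at z = 2 (the coefficients have mixed signs, so the terms do not all align in phase there).

M_tri(2) = 49; |p(2)| = 17; equality at z=2: no.


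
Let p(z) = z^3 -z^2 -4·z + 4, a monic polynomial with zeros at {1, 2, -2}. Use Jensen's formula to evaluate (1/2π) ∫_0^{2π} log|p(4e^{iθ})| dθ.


Zeros: -2, 1, 2; r = 4.
Inside |z| < r: -2, 1, 2. Outside (|z| ≥ r): ∅.
p(0) = 4, so log|p(0)| = log(4) = 1.3863.
Apply Jensen: I(r) = log|p(0)| + Σ_k log(r/|z_k|), summed over zeros inside |z| < r.
  log(r/|z_k|) for z_k = 1: log(4/1) = 1.3863
  log(r/|z_k|) for z_k = 2: log(4/2) = 0.6931
  log(r/|z_k|) for z_k = -2: log(4/2) = 0.6931
Sum over inside zeros: 2.7726.
I(r) = log|p(0)| + (inside sum) = 1.3863 + 2.7726 = 4.1589.
Closed form (all zeros inside, monic): I(r) = n·log(r) = 3·log(4) = 4.1589. ✓

I(r) ≈ 4.1589.
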